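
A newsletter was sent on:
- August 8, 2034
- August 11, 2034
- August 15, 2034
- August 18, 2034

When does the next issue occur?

August 22, 2034

Gaps: 3, 4, 3 days — not constant, but cyclic with period 2.
The events fall on every Tuesday and Friday.
Next Tuesday: August 22, 2034.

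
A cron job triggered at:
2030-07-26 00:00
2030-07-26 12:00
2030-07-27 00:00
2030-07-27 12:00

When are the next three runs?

The interval is a steady 12 hours (12, 12, 12).
2030-07-27 12:00 + 12 h = 2030-07-28 00:00.
2030-07-28 00:00 + 12 h = 2030-07-28 12:00.
2030-07-28 12:00 + 12 h = 2030-07-29 00:00.

2030-07-28 00:00, 2030-07-28 12:00, 2030-07-29 00:00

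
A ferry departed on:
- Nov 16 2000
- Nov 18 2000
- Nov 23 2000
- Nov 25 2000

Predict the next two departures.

Gaps: 2, 5, 2 days — not constant, but cyclic with period 2.
The events fall on every Thursday and Saturday.
Next Thursday: Nov 30 2000.
Next Saturday: Dec 2 2000.

Nov 30 2000, Dec 2 2000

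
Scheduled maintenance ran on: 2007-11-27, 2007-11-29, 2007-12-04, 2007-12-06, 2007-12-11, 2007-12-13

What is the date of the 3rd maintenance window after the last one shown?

The gap pattern 2, 5, 2, 5, 2 repeats every 2 events.
These are the Tuesdays and Thursdays of each week.
The following Tuesday is 2007-12-18.
The following Thursday is 2007-12-20.
Next Tuesday: 2007-12-25.

2007-12-25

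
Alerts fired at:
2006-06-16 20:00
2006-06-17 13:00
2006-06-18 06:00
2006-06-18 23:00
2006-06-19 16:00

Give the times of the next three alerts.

2006-06-20 09:00, 2006-06-21 02:00, 2006-06-21 19:00

The interval is a steady 17 hours (17, 17, 17, 17).
2006-06-19 16:00 + 17 h = 2006-06-20 09:00.
2006-06-20 09:00 + 17 h = 2006-06-21 02:00.
2006-06-21 02:00 + 17 h = 2006-06-21 19:00.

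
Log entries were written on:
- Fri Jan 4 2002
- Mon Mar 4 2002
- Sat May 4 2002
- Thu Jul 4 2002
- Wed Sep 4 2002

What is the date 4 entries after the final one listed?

Sun May 4 2003

Gaps: 59, 61, 61, 62 days — not constant. Every event is on the 4th of the month.
Pattern: the 4th of every 2 months.
Next: November 2002 → Mon Nov 4 2002.
January 2003: Sat Jan 4 2003.
March 2003: Tue Mar 4 2003.
Next: May 2003 → Sun May 4 2003.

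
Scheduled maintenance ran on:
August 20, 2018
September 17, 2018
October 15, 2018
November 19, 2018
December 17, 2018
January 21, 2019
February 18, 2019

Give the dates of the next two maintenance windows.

March 18, 2019; April 15, 2019

Gaps: 28, 28, 35, 28, 35, 28 days — a mix of 28 and 35. Every date is a Monday.
Each is the 3rd Monday of its month.
3rd Monday of March 2019: March 18, 2019.
3rd Monday of April 2019: April 15, 2019.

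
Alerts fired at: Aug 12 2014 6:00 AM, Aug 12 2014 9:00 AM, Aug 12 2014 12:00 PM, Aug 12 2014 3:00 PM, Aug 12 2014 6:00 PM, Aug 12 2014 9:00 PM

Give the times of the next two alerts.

Aug 13 2014 12:00 AM, Aug 13 2014 3:00 AM

Spacing: 3, 3, 3, 3, 3 h — constant 3 h.
Aug 12 2014 9:00 PM + 3 h = Aug 13 2014 12:00 AM.
Aug 13 2014 12:00 AM + 3 h = Aug 13 2014 3:00 AM.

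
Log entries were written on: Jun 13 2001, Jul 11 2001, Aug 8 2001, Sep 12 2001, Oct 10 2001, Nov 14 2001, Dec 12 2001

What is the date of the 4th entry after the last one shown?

Apr 10 2002

All dates are Wednesdays, 28, 28, 35, 28, 35, 28 days apart.
Specifically, the 2nd Wednesday of each month.
January 2002 — 2nd Wednesday is Jan 9 2002.
2nd Wednesday of February 2002: Feb 13 2002.
March 2002 — 2nd Wednesday is Mar 13 2002.
April 2002 — 2nd Wednesday is Apr 10 2002.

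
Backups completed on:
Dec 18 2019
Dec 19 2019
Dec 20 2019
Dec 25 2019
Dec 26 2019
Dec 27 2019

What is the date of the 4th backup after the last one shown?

Jan 8 2020

The gap pattern 1, 1, 5, 1, 1 repeats every 3 events.
These are the Wednesdays, Thursdays and Fridays of each week.
Next Wednesday: Jan 1 2020.
Next Thursday: Jan 2 2020.
The following Friday is Jan 3 2020.
The following Wednesday is Jan 8 2020.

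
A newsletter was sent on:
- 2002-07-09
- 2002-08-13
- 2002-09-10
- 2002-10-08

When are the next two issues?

These are Tuesdays at 28- or 35-day spacing (35, 28, 28).
The pattern: 2nd Tuesday of the month.
2nd Tuesday of November 2002: 2002-11-12.
December 2002 — 2nd Tuesday is 2002-12-10.

2002-11-12, 2002-12-10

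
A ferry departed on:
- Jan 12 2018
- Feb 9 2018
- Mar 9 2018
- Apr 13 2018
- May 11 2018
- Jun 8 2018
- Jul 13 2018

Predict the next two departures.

Aug 10 2018, Sep 14 2018

All dates are Fridays, 28, 28, 35, 28, 28, 35 days apart.
Specifically, the 2nd Friday of each month.
2nd Friday of August 2018: Aug 10 2018.
2nd Friday of September 2018: Sep 14 2018.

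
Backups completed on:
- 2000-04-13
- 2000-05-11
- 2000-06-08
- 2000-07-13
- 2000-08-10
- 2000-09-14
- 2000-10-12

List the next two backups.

2000-11-09, 2000-12-14

Gaps: 28, 28, 35, 28, 35, 28 days — a mix of 28 and 35. Every date is a Thursday.
Each is the 2nd Thursday of its month.
November 2000 — 2nd Thursday is 2000-11-09.
December 2000 — 2nd Thursday is 2000-12-14.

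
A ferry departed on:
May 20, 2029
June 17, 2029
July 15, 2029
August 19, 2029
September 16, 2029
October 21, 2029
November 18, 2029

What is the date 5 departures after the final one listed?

April 21, 2030

Gaps: 28, 28, 35, 28, 35, 28 days — a mix of 28 and 35. Every date is a Sunday.
Each is the 3rd Sunday of its month.
3rd Sunday of December 2029: December 16, 2029.
January 2030 — 3rd Sunday is January 20, 2030.
February 2030 — 3rd Sunday is February 17, 2030.
3rd Sunday of March 2030: March 17, 2030.
April 2030 — 3rd Sunday is April 21, 2030.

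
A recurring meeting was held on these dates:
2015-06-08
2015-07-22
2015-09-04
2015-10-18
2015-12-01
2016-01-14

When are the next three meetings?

2016-02-27, 2016-04-11, 2016-05-25

Every event comes 44 days after the last (44, 44, 44, 44, 44).
2016-01-14 + 44 days = 2016-02-27.
2016-02-27 + 44 days = 2016-04-11.
2016-04-11 + 44 days = 2016-05-25.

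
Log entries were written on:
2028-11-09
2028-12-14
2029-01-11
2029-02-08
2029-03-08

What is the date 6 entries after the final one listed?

Gaps: 35, 28, 28, 28 days — a mix of 28 and 35. Every date is a Thursday.
Each is the 2nd Thursday of its month.
2nd Thursday of April 2029: 2029-04-12.
2nd Thursday of May 2029: 2029-05-10.
June 2029 — 2nd Thursday is 2029-06-14.
July 2029 — 2nd Thursday is 2029-07-12.
August 2029 — 2nd Thursday is 2029-08-09.
September 2029 — 2nd Thursday is 2029-09-13.

2029-09-13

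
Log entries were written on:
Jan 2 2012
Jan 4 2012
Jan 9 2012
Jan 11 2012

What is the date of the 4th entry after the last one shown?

Jan 25 2012

Gaps: 2, 5, 2 days — not constant, but cyclic with period 2.
The events fall on every Monday and Wednesday.
Next Monday: Jan 16 2012.
Next Wednesday: Jan 18 2012.
The following Monday is Jan 23 2012.
Next Wednesday: Jan 25 2012.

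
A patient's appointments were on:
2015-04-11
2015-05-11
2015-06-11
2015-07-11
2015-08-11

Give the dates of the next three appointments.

The day-of-month is always 11 (30, 31, 30, 31 days between events).
So this recurs on the 11th of each month.
Next: September 2015 → 2015-09-11.
October 2015: 2015-10-11.
November 2015: 2015-11-11.

2015-09-11, 2015-10-11, 2015-11-11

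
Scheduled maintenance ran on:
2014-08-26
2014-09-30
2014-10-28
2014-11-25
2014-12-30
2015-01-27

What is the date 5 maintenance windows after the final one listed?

2015-06-30

These are Tuesdays with 35, 28, 28, 35, 28-day gaps.
Each is the final Tuesday of its month — 2014-09-30 is past the 28th, so '4th Tuesday' doesn't fit.
Last Tuesday of February 2015: 2015-02-24.
March 2015 ends with Tuesday 2015-03-31.
Last Tuesday of April 2015: 2015-04-28.
Last Tuesday of May 2015: 2015-05-26.
Last Tuesday of June 2015: 2015-06-30.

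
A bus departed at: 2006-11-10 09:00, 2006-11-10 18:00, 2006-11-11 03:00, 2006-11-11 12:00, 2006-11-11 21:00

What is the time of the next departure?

The interval is a steady 9 hours (9, 9, 9, 9).
2006-11-11 21:00 + 9 h = 2006-11-12 06:00.

2006-11-12 06:00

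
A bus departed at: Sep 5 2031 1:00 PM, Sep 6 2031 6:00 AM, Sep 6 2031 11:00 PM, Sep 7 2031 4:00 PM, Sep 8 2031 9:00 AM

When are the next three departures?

The interval is a steady 17 hours (17, 17, 17, 17).
Sep 8 2031 9:00 AM + 17 h = Sep 9 2031 2:00 AM.
Sep 9 2031 2:00 AM + 17 h = Sep 9 2031 7:00 PM.
Sep 9 2031 7:00 PM + 17 h = Sep 10 2031 12:00 PM.

Sep 9 2031 2:00 AM, Sep 9 2031 7:00 PM, Sep 10 2031 12:00 PM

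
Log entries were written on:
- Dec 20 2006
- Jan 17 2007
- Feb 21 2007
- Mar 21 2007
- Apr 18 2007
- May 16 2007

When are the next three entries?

All dates are Wednesdays, 28, 35, 28, 28, 28 days apart.
Specifically, the 3rd Wednesday of each month.
3rd Wednesday of June 2007: Jun 20 2007.
3rd Wednesday of July 2007: Jul 18 2007.
3rd Wednesday of August 2007: Aug 15 2007.

Jun 20 2007, Jul 18 2007, Aug 15 2007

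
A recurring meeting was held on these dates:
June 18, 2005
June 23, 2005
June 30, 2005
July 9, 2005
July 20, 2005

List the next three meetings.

Intervals are 5, 7, 9, 11 days — an arithmetic progression with common difference 2.
Next gap: 13 days. July 20, 2005 + 13 days = August 2, 2005.
Next gap: 15 days. August 2, 2005 + 15 days = August 17, 2005.
Next gap: 17 days. August 17, 2005 + 17 days = September 3, 2005.

August 2, 2005; August 17, 2005; September 3, 2005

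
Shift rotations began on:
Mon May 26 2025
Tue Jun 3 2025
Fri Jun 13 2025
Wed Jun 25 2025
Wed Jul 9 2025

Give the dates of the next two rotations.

Fri Jul 25 2025, Tue Aug 12 2025

The spacing grows by 2 each time: 8, 10, 12, 14 days.
Next gap: 16 days. Wed Jul 9 2025 + 16 days = Fri Jul 25 2025.
Next gap: 18 days. Fri Jul 25 2025 + 18 days = Tue Aug 12 2025.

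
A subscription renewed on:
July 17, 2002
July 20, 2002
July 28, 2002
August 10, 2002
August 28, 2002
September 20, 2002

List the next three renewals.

October 18, 2002; November 20, 2002; December 28, 2002

Gaps: 3, 8, 13, 18, 23 days — each gap is 5 larger than the previous one.
Next gap: 28 days. September 20, 2002 + 28 days = October 18, 2002.
Next gap: 33 days. October 18, 2002 + 33 days = November 20, 2002.
Next gap: 38 days. November 20, 2002 + 38 days = December 28, 2002.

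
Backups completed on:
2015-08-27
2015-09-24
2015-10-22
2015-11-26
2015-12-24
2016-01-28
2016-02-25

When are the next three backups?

All dates are Thursdays, 28, 28, 35, 28, 35, 28 days apart.
Specifically, the 4th Thursday of each month.
4th Thursday of March 2016: 2016-03-24.
April 2016 — 4th Thursday is 2016-04-28.
May 2016 — 4th Thursday is 2016-05-26.

2016-03-24, 2016-04-28, 2016-05-26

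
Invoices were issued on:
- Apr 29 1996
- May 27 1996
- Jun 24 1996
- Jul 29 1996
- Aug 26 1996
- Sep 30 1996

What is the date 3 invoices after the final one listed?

Dec 30 1996

These are Mondays with 28, 28, 35, 28, 35-day gaps.
Each is the final Monday of its month — Apr 29 1996 is past the 28th, so '4th Monday' doesn't fit.
Last Monday of October 1996: Oct 28 1996.
November 1996 ends with Monday Nov 25 1996.
Last Monday of December 1996: Dec 30 1996.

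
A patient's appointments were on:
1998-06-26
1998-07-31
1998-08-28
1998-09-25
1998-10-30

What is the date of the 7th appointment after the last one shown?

1999-05-28

These are Fridays with 35, 28, 28, 35-day gaps.
Each is the final Friday of its month — 1998-07-31 is past the 28th, so '4th Friday' doesn't fit.
Last Friday of November 1998: 1998-11-27.
Last Friday of December 1998: 1998-12-25.
January 1999 ends with Friday 1999-01-29.
Last Friday of February 1999: 1999-02-26.
Last Friday of March 1999: 1999-03-26.
Last Friday of April 1999: 1999-04-30.
May 1999 ends with Friday 1999-05-28.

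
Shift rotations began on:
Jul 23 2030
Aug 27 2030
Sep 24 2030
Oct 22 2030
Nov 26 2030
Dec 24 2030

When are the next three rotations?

Jan 28 2031, Feb 25 2031, Mar 25 2031

These are Tuesdays at 28- or 35-day spacing (35, 28, 28, 35, 28).
The pattern: 4th Tuesday of the month.
January 2031 — 4th Tuesday is Jan 28 2031.
February 2031 — 4th Tuesday is Feb 25 2031.
4th Tuesday of March 2031: Mar 25 2031.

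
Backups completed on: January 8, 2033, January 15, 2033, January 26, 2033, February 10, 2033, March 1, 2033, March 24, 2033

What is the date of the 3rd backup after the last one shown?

June 25, 2033

The spacing grows by 4 each time: 7, 11, 15, 19, 23 days.
Next gap: 27 days. March 24, 2033 + 27 days = April 20, 2033.
Next gap: 31 days. April 20, 2033 + 31 days = May 21, 2033.
Next gap: 35 days. May 21, 2033 + 35 days = June 25, 2033.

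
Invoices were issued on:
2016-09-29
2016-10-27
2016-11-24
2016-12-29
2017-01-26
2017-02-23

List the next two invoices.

2017-03-30, 2017-04-27

These are Thursdays with 28, 28, 35, 28, 28-day gaps.
Each is the final Thursday of its month — 2016-09-29 is past the 28th, so '4th Thursday' doesn't fit.
March 2017 ends with Thursday 2017-03-30.
April 2017 ends with Thursday 2017-04-27.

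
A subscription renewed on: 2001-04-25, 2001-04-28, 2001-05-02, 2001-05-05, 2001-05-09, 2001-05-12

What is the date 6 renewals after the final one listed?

2001-06-02

Gaps: 3, 4, 3, 4, 3 days — not constant, but cyclic with period 2.
The events fall on every Wednesday and Saturday.
Next Wednesday: 2001-05-16.
The following Saturday is 2001-05-19.
The following Wednesday is 2001-05-23.
The following Saturday is 2001-05-26.
The following Wednesday is 2001-05-30.
Next Saturday: 2001-06-02.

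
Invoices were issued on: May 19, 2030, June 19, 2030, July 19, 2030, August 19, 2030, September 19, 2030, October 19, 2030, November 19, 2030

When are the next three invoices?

December 19, 2030; January 19, 2031; February 19, 2031

The day-of-month is always 19 (31, 30, 31, 31, 30, 31 days between events).
So this recurs on the 19th of each month.
December 2030: December 19, 2030.
Next: January 2031 → January 19, 2031.
Next: February 2031 → February 19, 2031.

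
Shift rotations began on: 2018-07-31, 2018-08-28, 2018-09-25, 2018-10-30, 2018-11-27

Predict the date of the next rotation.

All Tuesdays; the gaps (28, 28, 35, 28) vary with month length.
This is the last Tuesday of each month.
December 2018 ends with Tuesday 2018-12-25.

2018-12-25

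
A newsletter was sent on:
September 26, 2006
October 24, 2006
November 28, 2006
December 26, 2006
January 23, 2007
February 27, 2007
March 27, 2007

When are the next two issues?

All dates are Tuesdays, 28, 35, 28, 28, 35, 28 days apart.
Specifically, the 4th Tuesday of each month.
4th Tuesday of April 2007: April 24, 2007.
4th Tuesday of May 2007: May 22, 2007.

April 24, 2007; May 22, 2007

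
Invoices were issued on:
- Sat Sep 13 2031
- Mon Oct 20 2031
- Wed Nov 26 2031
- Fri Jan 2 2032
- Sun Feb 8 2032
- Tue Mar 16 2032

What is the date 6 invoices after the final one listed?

The spacing is 37, 37, 37, 37, 37 days — always 37 days.
Tue Mar 16 2032 + 37 days = Thu Apr 22 2032.
Thu Apr 22 2032 + 37 days = Sat May 29 2032.
Sat May 29 2032 + 37 days = Mon Jul 5 2032.
Mon Jul 5 2032 + 37 days = Wed Aug 11 2032.
Wed Aug 11 2032 + 37 days = Fri Sep 17 2032.
Fri Sep 17 2032 + 37 days = Sun Oct 24 2032.

Sun Oct 24 2032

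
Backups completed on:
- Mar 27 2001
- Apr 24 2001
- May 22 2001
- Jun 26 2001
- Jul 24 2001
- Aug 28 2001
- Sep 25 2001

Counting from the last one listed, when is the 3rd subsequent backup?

Gaps: 28, 28, 35, 28, 35, 28 days — a mix of 28 and 35. Every date is a Tuesday.
Each is the 4th Tuesday of its month.
October 2001 — 4th Tuesday is Oct 23 2001.
November 2001 — 4th Tuesday is Nov 27 2001.
4th Tuesday of December 2001: Dec 25 2001.

Dec 25 2001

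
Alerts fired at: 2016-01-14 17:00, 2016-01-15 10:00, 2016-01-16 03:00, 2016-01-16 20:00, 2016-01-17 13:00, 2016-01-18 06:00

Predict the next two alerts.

Spacing: 17, 17, 17, 17, 17 h — constant 17 h.
2016-01-18 06:00 + 17 h = 2016-01-18 23:00.
2016-01-18 23:00 + 17 h = 2016-01-19 16:00.

2016-01-18 23:00, 2016-01-19 16:00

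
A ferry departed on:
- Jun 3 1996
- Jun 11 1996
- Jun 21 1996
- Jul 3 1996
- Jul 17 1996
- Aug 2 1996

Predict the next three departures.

Aug 20 1996, Sep 9 1996, Oct 1 1996

The spacing grows by 2 each time: 8, 10, 12, 14, 16 days.
Next gap: 18 days. Aug 2 1996 + 18 days = Aug 20 1996.
Next gap: 20 days. Aug 20 1996 + 20 days = Sep 9 1996.
Next gap: 22 days. Sep 9 1996 + 22 days = Oct 1 1996.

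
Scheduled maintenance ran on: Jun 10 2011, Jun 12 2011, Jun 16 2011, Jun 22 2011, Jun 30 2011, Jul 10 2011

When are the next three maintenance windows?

The spacing grows by 2 each time: 2, 4, 6, 8, 10 days.
Next gap: 12 days. Jul 10 2011 + 12 days = Jul 22 2011.
Next gap: 14 days. Jul 22 2011 + 14 days = Aug 5 2011.
Next gap: 16 days. Aug 5 2011 + 16 days = Aug 21 2011.

Jul 22 2011, Aug 5 2011, Aug 21 2011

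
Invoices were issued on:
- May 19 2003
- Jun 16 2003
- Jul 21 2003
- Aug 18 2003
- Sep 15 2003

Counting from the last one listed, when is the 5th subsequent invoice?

Gaps: 28, 35, 28, 28 days — a mix of 28 and 35. Every date is a Monday.
Each is the 3rd Monday of its month.
3rd Monday of October 2003: Oct 20 2003.
3rd Monday of November 2003: Nov 17 2003.
December 2003 — 3rd Monday is Dec 15 2003.
3rd Monday of January 2004: Jan 19 2004.
February 2004 — 3rd Monday is Feb 16 2004.

Feb 16 2004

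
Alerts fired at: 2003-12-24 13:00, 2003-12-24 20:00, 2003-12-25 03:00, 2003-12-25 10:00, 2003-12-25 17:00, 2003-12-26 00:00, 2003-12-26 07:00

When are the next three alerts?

Spacing: 7, 7, 7, 7, 7, 7 h — constant 7 h.
2003-12-26 07:00 + 7 h = 2003-12-26 14:00.
2003-12-26 14:00 + 7 h = 2003-12-26 21:00.
2003-12-26 21:00 + 7 h = 2003-12-27 04:00.

2003-12-26 14:00, 2003-12-26 21:00, 2003-12-27 04:00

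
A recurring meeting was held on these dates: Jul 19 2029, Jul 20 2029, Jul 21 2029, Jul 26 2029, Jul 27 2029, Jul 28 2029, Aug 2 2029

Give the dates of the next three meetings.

Gaps: 1, 1, 5, 1, 1, 5 days — not constant, but cyclic with period 3.
The events fall on every Thursday, Friday and Saturday.
Next Friday: Aug 3 2029.
The following Saturday is Aug 4 2029.
Next Thursday: Aug 9 2029.

Aug 3 2029, Aug 4 2029, Aug 9 2029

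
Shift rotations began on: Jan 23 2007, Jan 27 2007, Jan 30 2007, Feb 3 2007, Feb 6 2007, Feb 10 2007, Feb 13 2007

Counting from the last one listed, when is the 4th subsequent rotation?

Every event lands on a Tuesday or Saturday (gaps cycle 4, 3, 4, 3, 4, 3).
So the schedule is: every Tuesday and Saturday.
The following Saturday is Feb 17 2007.
The following Tuesday is Feb 20 2007.
Next Saturday: Feb 24 2007.
The following Tuesday is Feb 27 2007.

Feb 27 2007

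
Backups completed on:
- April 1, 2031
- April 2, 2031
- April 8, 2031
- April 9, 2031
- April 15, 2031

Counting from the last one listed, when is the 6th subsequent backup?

The gap pattern 1, 6, 1, 6 repeats every 2 events.
These are the Tuesdays and Wednesdays of each week.
The following Wednesday is April 16, 2031.
The following Tuesday is April 22, 2031.
The following Wednesday is April 23, 2031.
The following Tuesday is April 29, 2031.
The following Wednesday is April 30, 2031.
Next Tuesday: May 6, 2031.

May 6, 2031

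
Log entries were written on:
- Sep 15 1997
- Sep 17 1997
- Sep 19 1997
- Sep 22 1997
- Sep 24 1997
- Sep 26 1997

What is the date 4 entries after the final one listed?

Gaps: 2, 2, 3, 2, 2 days — not constant, but cyclic with period 3.
The events fall on every Monday, Wednesday and Friday.
The following Monday is Sep 29 1997.
Next Wednesday: Oct 1 1997.
The following Friday is Oct 3 1997.
The following Monday is Oct 6 1997.

Oct 6 1997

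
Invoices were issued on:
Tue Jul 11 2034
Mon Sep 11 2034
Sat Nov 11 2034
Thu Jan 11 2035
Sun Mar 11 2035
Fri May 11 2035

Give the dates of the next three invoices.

Wed Jul 11 2035, Tue Sep 11 2035, Sun Nov 11 2035

Each date is the 11th; the gaps (62, 61, 61, 59, 61) track the month lengths.
The rule is the 11th of every 2 months.
Next: July 2035 → Wed Jul 11 2035.
September 2035: Tue Sep 11 2035.
November 2035: Sun Nov 11 2035.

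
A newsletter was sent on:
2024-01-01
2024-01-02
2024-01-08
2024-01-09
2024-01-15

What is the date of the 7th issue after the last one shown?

2024-02-06

Every event lands on a Monday or Tuesday (gaps cycle 1, 6, 1, 6).
So the schedule is: every Monday and Tuesday.
Next Tuesday: 2024-01-16.
Next Monday: 2024-01-22.
The following Tuesday is 2024-01-23.
The following Monday is 2024-01-29.
Next Tuesday: 2024-01-30.
The following Monday is 2024-02-05.
The following Tuesday is 2024-02-06.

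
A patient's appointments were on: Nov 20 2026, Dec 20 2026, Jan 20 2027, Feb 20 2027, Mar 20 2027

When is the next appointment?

Apr 20 2027

The day-of-month is always 20 (30, 31, 31, 28 days between events).
So this recurs on the 20th of each month.
April 2027: Apr 20 2027.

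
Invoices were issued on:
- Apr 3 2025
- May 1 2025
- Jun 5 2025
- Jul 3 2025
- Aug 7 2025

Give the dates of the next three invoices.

Sep 4 2025, Oct 2 2025, Nov 6 2025

Gaps: 28, 35, 28, 35 days — a mix of 28 and 35. Every date is a Thursday.
Each is the 1st Thursday of its month.
1st Thursday of September 2025: Sep 4 2025.
1st Thursday of October 2025: Oct 2 2025.
1st Thursday of November 2025: Nov 6 2025.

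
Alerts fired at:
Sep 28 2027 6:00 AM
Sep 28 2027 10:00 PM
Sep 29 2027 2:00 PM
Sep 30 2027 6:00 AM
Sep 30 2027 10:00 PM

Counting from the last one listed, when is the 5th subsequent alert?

Oct 4 2027 6:00 AM

Gaps: 16, 16, 16, 16 hours — each event is 16 hours after the previous one.
Sep 30 2027 10:00 PM + 16 h = Oct 1 2027 2:00 PM.
Oct 1 2027 2:00 PM + 16 h = Oct 2 2027 6:00 AM.
Oct 2 2027 6:00 AM + 16 h = Oct 2 2027 10:00 PM.
Oct 2 2027 10:00 PM + 16 h = Oct 3 2027 2:00 PM.
Oct 3 2027 2:00 PM + 16 h = Oct 4 2027 6:00 AM.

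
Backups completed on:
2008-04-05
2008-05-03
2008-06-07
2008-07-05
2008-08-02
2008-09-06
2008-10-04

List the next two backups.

2008-11-01, 2008-12-06

Gaps: 28, 35, 28, 28, 35, 28 days — a mix of 28 and 35. Every date is a Saturday.
Each is the 1st Saturday of its month.
November 2008 — 1st Saturday is 2008-11-01.
December 2008 — 1st Saturday is 2008-12-06.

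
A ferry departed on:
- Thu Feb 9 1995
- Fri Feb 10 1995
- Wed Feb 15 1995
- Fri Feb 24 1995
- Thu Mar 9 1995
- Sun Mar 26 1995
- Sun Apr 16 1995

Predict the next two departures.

Intervals are 1, 5, 9, 13, 17, 21 days — an arithmetic progression with common difference 4.
Next gap: 25 days. Sun Apr 16 1995 + 25 days = Thu May 11 1995.
Next gap: 29 days. Thu May 11 1995 + 29 days = Fri Jun 9 1995.

Thu May 11 1995, Fri Jun 9 1995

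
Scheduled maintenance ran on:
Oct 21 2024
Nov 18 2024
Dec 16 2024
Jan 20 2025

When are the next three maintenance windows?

Gaps: 28, 28, 35 days — a mix of 28 and 35. Every date is a Monday.
Each is the 3rd Monday of its month.
3rd Monday of February 2025: Feb 17 2025.
3rd Monday of March 2025: Mar 17 2025.
April 2025 — 3rd Monday is Apr 21 2025.

Feb 17 2025, Mar 17 2025, Apr 21 2025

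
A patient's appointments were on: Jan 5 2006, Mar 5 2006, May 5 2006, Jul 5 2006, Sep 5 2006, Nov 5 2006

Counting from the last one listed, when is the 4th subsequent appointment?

Jul 5 2007

Each date is the 5th; the gaps (59, 61, 61, 62, 61) track the month lengths.
The rule is the 5th of every 2 months.
January 2007: Jan 5 2007.
Next: March 2007 → Mar 5 2007.
Next: May 2007 → May 5 2007.
July 2007: Jul 5 2007.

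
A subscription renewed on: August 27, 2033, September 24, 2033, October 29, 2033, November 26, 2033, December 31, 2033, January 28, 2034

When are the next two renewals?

These are Saturdays with 28, 35, 28, 35, 28-day gaps.
Each is the final Saturday of its month — October 29, 2033 is past the 28th, so '4th Saturday' doesn't fit.
February 2034 ends with Saturday February 25, 2034.
March 2034 ends with Saturday March 25, 2034.

February 25, 2034; March 25, 2034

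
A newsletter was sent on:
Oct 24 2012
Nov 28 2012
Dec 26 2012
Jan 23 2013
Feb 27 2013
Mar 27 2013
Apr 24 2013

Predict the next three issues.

These are Wednesdays at 28- or 35-day spacing (35, 28, 28, 35, 28, 28).
The pattern: 4th Wednesday of the month.
4th Wednesday of May 2013: May 22 2013.
4th Wednesday of June 2013: Jun 26 2013.
July 2013 — 4th Wednesday is Jul 24 2013.

May 22 2013, Jun 26 2013, Jul 24 2013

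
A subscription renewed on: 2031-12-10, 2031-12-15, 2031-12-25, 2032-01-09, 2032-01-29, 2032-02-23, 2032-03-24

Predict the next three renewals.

Intervals are 5, 10, 15, 20, 25, 30 days — an arithmetic progression with common difference 5.
Next gap: 35 days. 2032-03-24 + 35 days = 2032-04-28.
Next gap: 40 days. 2032-04-28 + 40 days = 2032-06-07.
Next gap: 45 days. 2032-06-07 + 45 days = 2032-07-22.

2032-04-28, 2032-06-07, 2032-07-22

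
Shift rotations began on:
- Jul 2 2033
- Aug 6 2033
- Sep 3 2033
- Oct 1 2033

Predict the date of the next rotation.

All dates are Saturdays, 35, 28, 28 days apart.
Specifically, the 1st Saturday of each month.
1st Saturday of November 2033: Nov 5 2033.

Nov 5 2033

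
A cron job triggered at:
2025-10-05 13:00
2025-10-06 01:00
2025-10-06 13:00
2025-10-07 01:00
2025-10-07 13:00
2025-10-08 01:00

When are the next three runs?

2025-10-08 13:00, 2025-10-09 01:00, 2025-10-09 13:00

Spacing: 12, 12, 12, 12, 12 h — constant 12 h.
2025-10-08 01:00 + 12 h = 2025-10-08 13:00.
2025-10-08 13:00 + 12 h = 2025-10-09 01:00.
2025-10-09 01:00 + 12 h = 2025-10-09 13:00.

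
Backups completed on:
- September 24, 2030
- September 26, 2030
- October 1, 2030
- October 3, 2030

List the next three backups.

October 8, 2030; October 10, 2030; October 15, 2030

Gaps: 2, 5, 2 days — not constant, but cyclic with period 2.
The events fall on every Tuesday and Thursday.
The following Tuesday is October 8, 2030.
Next Thursday: October 10, 2030.
Next Tuesday: October 15, 2030.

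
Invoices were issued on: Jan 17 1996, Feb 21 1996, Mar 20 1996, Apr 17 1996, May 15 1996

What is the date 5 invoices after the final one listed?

These are Wednesdays at 28- or 35-day spacing (35, 28, 28, 28).
The pattern: 3rd Wednesday of the month.
June 1996 — 3rd Wednesday is Jun 19 1996.
3rd Wednesday of July 1996: Jul 17 1996.
August 1996 — 3rd Wednesday is Aug 21 1996.
September 1996 — 3rd Wednesday is Sep 18 1996.
October 1996 — 3rd Wednesday is Oct 16 1996.

Oct 16 1996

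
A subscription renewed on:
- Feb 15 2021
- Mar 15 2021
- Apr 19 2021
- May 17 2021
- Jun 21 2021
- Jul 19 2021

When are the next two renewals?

These are Mondays at 28- or 35-day spacing (28, 35, 28, 35, 28).
The pattern: 3rd Monday of the month.
August 2021 — 3rd Monday is Aug 16 2021.
September 2021 — 3rd Monday is Sep 20 2021.

Aug 16 2021, Sep 20 2021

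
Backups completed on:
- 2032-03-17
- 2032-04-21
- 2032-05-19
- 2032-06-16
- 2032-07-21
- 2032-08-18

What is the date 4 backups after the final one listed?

2032-12-15

Gaps: 35, 28, 28, 35, 28 days — a mix of 28 and 35. Every date is a Wednesday.
Each is the 3rd Wednesday of its month.
3rd Wednesday of September 2032: 2032-09-15.
October 2032 — 3rd Wednesday is 2032-10-20.
3rd Wednesday of November 2032: 2032-11-17.
3rd Wednesday of December 2032: 2032-12-15.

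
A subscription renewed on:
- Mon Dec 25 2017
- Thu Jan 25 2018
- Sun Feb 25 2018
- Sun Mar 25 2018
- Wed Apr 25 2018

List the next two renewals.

Fri May 25 2018, Mon Jun 25 2018

Gaps: 31, 31, 28, 31 days — not constant. Every event is on the 25th of the month.
Pattern: the 25th of each month.
May 2018: Fri May 25 2018.
Next: June 2018 → Mon Jun 25 2018.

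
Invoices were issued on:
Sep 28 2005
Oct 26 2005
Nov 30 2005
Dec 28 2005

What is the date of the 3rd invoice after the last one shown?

Every date is a Wednesday; gaps 28, 35, 28 days.
Each is the last Wednesday of its month (at least one falls on the 29th or later, ruling out '4th Wednesday').
Last Wednesday of January 2006: Jan 25 2006.
Last Wednesday of February 2006: Feb 22 2006.
Last Wednesday of March 2006: Mar 29 2006.

Mar 29 2006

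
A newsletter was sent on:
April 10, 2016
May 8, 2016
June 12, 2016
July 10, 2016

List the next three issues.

August 14, 2016; September 11, 2016; October 9, 2016

These are Sundays at 28- or 35-day spacing (28, 35, 28).
The pattern: 2nd Sunday of the month.
August 2016 — 2nd Sunday is August 14, 2016.
September 2016 — 2nd Sunday is September 11, 2016.
2nd Sunday of October 2016: October 9, 2016.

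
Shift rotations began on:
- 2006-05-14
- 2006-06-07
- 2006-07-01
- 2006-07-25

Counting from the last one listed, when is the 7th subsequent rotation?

The spacing is 24, 24, 24 days — always 24 days.
2006-07-25 + 24 days = 2006-08-18.
2006-08-18 + 24 days = 2006-09-11.
2006-09-11 + 24 days = 2006-10-05.
2006-10-05 + 24 days = 2006-10-29.
2006-10-29 + 24 days = 2006-11-22.
2006-11-22 + 24 days = 2006-12-16.
2006-12-16 + 24 days = 2007-01-09.

2007-01-09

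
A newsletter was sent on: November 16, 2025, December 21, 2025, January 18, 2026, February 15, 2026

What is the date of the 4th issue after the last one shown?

June 21, 2026

These are Sundays at 28- or 35-day spacing (35, 28, 28).
The pattern: 3rd Sunday of the month.
3rd Sunday of March 2026: March 15, 2026.
3rd Sunday of April 2026: April 19, 2026.
May 2026 — 3rd Sunday is May 17, 2026.
June 2026 — 3rd Sunday is June 21, 2026.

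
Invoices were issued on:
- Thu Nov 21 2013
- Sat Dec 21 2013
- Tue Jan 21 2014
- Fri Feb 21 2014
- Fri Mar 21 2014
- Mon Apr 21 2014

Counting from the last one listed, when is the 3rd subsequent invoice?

Gaps: 30, 31, 31, 28, 31 days — not constant. Every event is on the 21st of the month.
Pattern: the 21st of each month.
May 2014: Wed May 21 2014.
Next: June 2014 → Sat Jun 21 2014.
July 2014: Mon Jul 21 2014.

Mon Jul 21 2014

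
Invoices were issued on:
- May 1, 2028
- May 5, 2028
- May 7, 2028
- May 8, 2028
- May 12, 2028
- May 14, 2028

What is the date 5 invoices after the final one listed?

The gap pattern 4, 2, 1, 4, 2 repeats every 3 events.
These are the Mondays, Fridays and Sundays of each week.
The following Monday is May 15, 2028.
The following Friday is May 19, 2028.
Next Sunday: May 21, 2028.
Next Monday: May 22, 2028.
Next Friday: May 26, 2028.

May 26, 2028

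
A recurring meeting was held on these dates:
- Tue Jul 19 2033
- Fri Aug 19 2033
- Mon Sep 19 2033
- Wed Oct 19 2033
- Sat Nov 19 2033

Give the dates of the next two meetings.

The day-of-month is always 19 (31, 31, 30, 31 days between events).
So this recurs on the 19th of each month.
Next: December 2033 → Mon Dec 19 2033.
January 2034: Thu Jan 19 2034.

Mon Dec 19 2033, Thu Jan 19 2034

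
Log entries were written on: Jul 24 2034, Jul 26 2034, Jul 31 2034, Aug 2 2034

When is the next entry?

The gap pattern 2, 5, 2 repeats every 2 events.
These are the Mondays and Wednesdays of each week.
Next Monday: Aug 7 2034.

Aug 7 2034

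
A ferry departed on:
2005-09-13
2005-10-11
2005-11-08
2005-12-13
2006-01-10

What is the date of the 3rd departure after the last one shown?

2006-04-11

All dates are Tuesdays, 28, 28, 35, 28 days apart.
Specifically, the 2nd Tuesday of each month.
February 2006 — 2nd Tuesday is 2006-02-14.
2nd Tuesday of March 2006: 2006-03-14.
April 2006 — 2nd Tuesday is 2006-04-11.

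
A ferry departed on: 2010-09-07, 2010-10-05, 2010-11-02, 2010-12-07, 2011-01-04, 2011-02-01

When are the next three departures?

Gaps: 28, 28, 35, 28, 28 days — a mix of 28 and 35. Every date is a Tuesday.
Each is the 1st Tuesday of its month.
March 2011 — 1st Tuesday is 2011-03-01.
April 2011 — 1st Tuesday is 2011-04-05.
May 2011 — 1st Tuesday is 2011-05-03.

2011-03-01, 2011-04-05, 2011-05-03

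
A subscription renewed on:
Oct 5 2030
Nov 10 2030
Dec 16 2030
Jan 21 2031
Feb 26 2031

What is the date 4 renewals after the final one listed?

The spacing is 36, 36, 36, 36 days — always 36 days.
Feb 26 2031 + 36 days = Apr 3 2031.
Apr 3 2031 + 36 days = May 9 2031.
May 9 2031 + 36 days = Jun 14 2031.
Jun 14 2031 + 36 days = Jul 20 2031.

Jul 20 2031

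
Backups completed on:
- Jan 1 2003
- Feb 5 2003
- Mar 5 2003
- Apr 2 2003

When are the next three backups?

May 7 2003, Jun 4 2003, Jul 2 2003

All dates are Wednesdays, 35, 28, 28 days apart.
Specifically, the 1st Wednesday of each month.
May 2003 — 1st Wednesday is May 7 2003.
June 2003 — 1st Wednesday is Jun 4 2003.
July 2003 — 1st Wednesday is Jul 2 2003.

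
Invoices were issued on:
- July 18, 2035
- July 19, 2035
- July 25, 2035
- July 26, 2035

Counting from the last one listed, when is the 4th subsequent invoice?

Every event lands on a Wednesday or Thursday (gaps cycle 1, 6, 1).
So the schedule is: every Wednesday and Thursday.
Next Wednesday: August 1, 2035.
Next Thursday: August 2, 2035.
The following Wednesday is August 8, 2035.
Next Thursday: August 9, 2035.

August 9, 2035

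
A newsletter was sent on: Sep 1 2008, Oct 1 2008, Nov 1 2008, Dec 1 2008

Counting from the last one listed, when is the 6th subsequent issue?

Each date is the 1st; the gaps (30, 31, 30) track the month lengths.
The rule is the 1st of each month.
Next: January 2009 → Jan 1 2009.
Next: February 2009 → Feb 1 2009.
March 2009: Mar 1 2009.
April 2009: Apr 1 2009.
Next: May 2009 → May 1 2009.
Next: June 2009 → Jun 1 2009.

Jun 1 2009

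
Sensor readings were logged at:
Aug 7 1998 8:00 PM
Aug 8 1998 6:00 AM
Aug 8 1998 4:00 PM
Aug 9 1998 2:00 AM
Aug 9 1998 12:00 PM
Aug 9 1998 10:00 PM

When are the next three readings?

Aug 10 1998 8:00 AM, Aug 10 1998 6:00 PM, Aug 11 1998 4:00 AM

Gaps: 10, 10, 10, 10, 10 hours — each event is 10 hours after the previous one.
Aug 9 1998 10:00 PM + 10 h = Aug 10 1998 8:00 AM.
Aug 10 1998 8:00 AM + 10 h = Aug 10 1998 6:00 PM.
Aug 10 1998 6:00 PM + 10 h = Aug 11 1998 4:00 AM.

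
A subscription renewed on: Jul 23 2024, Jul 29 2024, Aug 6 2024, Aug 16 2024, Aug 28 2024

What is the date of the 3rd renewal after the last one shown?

Oct 15 2024

Gaps: 6, 8, 10, 12 days — each gap is 2 larger than the previous one.
Next gap: 14 days. Aug 28 2024 + 14 days = Sep 11 2024.
Next gap: 16 days. Sep 11 2024 + 16 days = Sep 27 2024.
Next gap: 18 days. Sep 27 2024 + 18 days = Oct 15 2024.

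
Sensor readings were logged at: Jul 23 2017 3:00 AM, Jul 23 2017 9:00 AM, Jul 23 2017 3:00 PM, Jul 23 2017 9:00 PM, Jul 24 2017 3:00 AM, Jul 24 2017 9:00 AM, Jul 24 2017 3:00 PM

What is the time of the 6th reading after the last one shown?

The interval is a steady 6 hours (6, 6, 6, 6, 6, 6).
Jul 24 2017 3:00 PM + 6 h = Jul 24 2017 9:00 PM.
Jul 24 2017 9:00 PM + 6 h = Jul 25 2017 3:00 AM.
Jul 25 2017 3:00 AM + 6 h = Jul 25 2017 9:00 AM.
Jul 25 2017 9:00 AM + 6 h = Jul 25 2017 3:00 PM.
Jul 25 2017 3:00 PM + 6 h = Jul 25 2017 9:00 PM.
Jul 25 2017 9:00 PM + 6 h = Jul 26 2017 3:00 AM.

Jul 26 2017 3:00 AM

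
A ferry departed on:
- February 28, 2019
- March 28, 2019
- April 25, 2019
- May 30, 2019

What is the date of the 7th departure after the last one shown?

December 26, 2019

All Thursdays; the gaps (28, 28, 35) vary with month length.
This is the last Thursday of each month.
Last Thursday of June 2019: June 27, 2019.
Last Thursday of July 2019: July 25, 2019.
Last Thursday of August 2019: August 29, 2019.
Last Thursday of September 2019: September 26, 2019.
Last Thursday of October 2019: October 31, 2019.
November 2019 ends with Thursday November 28, 2019.
Last Thursday of December 2019: December 26, 2019.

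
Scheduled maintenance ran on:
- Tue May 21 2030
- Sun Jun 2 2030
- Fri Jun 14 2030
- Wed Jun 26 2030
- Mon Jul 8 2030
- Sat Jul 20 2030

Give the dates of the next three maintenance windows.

Thu Aug 1 2030, Tue Aug 13 2030, Sun Aug 25 2030

Gaps between consecutive events: 12, 12, 12, 12, 12 days — a constant 12-day interval.
Sat Jul 20 2030 + 12 days = Thu Aug 1 2030.
Thu Aug 1 2030 + 12 days = Tue Aug 13 2030.
Tue Aug 13 2030 + 12 days = Sun Aug 25 2030.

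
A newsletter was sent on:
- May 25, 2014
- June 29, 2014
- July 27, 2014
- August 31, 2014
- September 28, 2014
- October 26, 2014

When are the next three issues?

November 30, 2014; December 28, 2014; January 25, 2015

These are Sundays with 35, 28, 35, 28, 28-day gaps.
Each is the final Sunday of its month — June 29, 2014 is past the 28th, so '4th Sunday' doesn't fit.
November 2014 ends with Sunday November 30, 2014.
Last Sunday of December 2014: December 28, 2014.
January 2015 ends with Sunday January 25, 2015.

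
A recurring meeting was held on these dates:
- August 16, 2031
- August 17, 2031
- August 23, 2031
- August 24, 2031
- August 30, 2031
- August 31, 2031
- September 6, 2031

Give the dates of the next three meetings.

The gap pattern 1, 6, 1, 6, 1, 6 repeats every 2 events.
These are the Saturdays and Sundays of each week.
Next Sunday: September 7, 2031.
The following Saturday is September 13, 2031.
Next Sunday: September 14, 2031.

September 7, 2031; September 13, 2031; September 14, 2031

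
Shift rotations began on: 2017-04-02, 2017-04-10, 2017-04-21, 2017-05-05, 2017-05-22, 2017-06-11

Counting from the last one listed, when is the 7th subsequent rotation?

2018-01-21

Intervals are 8, 11, 14, 17, 20 days — an arithmetic progression with common difference 3.
Next gap: 23 days. 2017-06-11 + 23 days = 2017-07-04.
Next gap: 26 days. 2017-07-04 + 26 days = 2017-07-30.
Next gap: 29 days. 2017-07-30 + 29 days = 2017-08-28.
Next gap: 32 days. 2017-08-28 + 32 days = 2017-09-29.
Next gap: 35 days. 2017-09-29 + 35 days = 2017-11-03.
Next gap: 38 days. 2017-11-03 + 38 days = 2017-12-11.
Next gap: 41 days. 2017-12-11 + 41 days = 2018-01-21.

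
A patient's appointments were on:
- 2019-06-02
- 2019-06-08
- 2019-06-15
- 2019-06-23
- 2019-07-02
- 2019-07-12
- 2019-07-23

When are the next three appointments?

2019-08-04, 2019-08-17, 2019-08-31

Gaps: 6, 7, 8, 9, 10, 11 days — each gap is 1 larger than the previous one.
Next gap: 12 days. 2019-07-23 + 12 days = 2019-08-04.
Next gap: 13 days. 2019-08-04 + 13 days = 2019-08-17.
Next gap: 14 days. 2019-08-17 + 14 days = 2019-08-31.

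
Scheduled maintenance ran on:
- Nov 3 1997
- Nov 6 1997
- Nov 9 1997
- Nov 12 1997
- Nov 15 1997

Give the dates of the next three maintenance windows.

Gaps between consecutive events: 3, 3, 3, 3 days — a constant 3-day interval.
Nov 15 1997 + 3 days = Nov 18 1997.
Nov 18 1997 + 3 days = Nov 21 1997.
Nov 21 1997 + 3 days = Nov 24 1997.

Nov 18 1997, Nov 21 1997, Nov 24 1997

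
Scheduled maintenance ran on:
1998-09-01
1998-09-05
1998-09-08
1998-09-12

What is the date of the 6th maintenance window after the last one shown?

Gaps: 4, 3, 4 days — not constant, but cyclic with period 2.
The events fall on every Tuesday and Saturday.
The following Tuesday is 1998-09-15.
Next Saturday: 1998-09-19.
The following Tuesday is 1998-09-22.
The following Saturday is 1998-09-26.
The following Tuesday is 1998-09-29.
The following Saturday is 1998-10-03.

1998-10-03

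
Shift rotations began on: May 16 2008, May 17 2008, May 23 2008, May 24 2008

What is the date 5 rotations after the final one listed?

Jun 13 2008

Every event lands on a Friday or Saturday (gaps cycle 1, 6, 1).
So the schedule is: every Friday and Saturday.
Next Friday: May 30 2008.
The following Saturday is May 31 2008.
The following Friday is Jun 6 2008.
Next Saturday: Jun 7 2008.
Next Friday: Jun 13 2008.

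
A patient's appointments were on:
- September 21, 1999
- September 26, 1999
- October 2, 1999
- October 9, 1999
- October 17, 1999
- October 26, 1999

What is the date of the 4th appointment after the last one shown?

Gaps: 5, 6, 7, 8, 9 days — each gap is 1 larger than the previous one.
Next gap: 10 days. October 26, 1999 + 10 days = November 5, 1999.
Next gap: 11 days. November 5, 1999 + 11 days = November 16, 1999.
Next gap: 12 days. November 16, 1999 + 12 days = November 28, 1999.
Next gap: 13 days. November 28, 1999 + 13 days = December 11, 1999.

December 11, 1999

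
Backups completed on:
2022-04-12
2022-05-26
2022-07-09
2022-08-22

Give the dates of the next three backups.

2022-10-05, 2022-11-18, 2023-01-01

Gaps between consecutive events: 44, 44, 44 days — a constant 44-day interval.
2022-08-22 + 44 days = 2022-10-05.
2022-10-05 + 44 days = 2022-11-18.
2022-11-18 + 44 days = 2023-01-01.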